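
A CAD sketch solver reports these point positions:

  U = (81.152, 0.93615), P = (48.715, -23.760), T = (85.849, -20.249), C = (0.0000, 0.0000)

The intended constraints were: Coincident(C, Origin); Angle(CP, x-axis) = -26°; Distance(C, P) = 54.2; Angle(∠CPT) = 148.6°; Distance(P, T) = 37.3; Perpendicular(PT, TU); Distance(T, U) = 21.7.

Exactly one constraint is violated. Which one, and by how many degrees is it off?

Perpendicular(PT, TU) — off by 7.10°.

C = (0.00, 0.00) ✓; CP at -26.00° ✓; |CP| = 54.20 ✓; ∠CPT = 148.6° ✓; |PT| = 37.30 ✓; ∠(PT, TU) = 97.10° ✗; |TU| = 21.70 ✓.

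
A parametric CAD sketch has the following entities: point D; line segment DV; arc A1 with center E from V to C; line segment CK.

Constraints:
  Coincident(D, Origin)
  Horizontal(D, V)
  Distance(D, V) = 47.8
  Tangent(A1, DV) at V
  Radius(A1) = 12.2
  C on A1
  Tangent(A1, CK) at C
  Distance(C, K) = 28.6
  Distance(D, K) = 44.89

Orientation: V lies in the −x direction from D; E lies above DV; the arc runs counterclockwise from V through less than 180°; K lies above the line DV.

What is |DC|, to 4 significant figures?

37.17

Checks: D = (0.00, 0.00) ✓; |EC| = 12.20 ✓; ∠(EC, CK) = 90.00° ✓; |CK| = 28.60 ✓; |DK| = 44.89 ✓.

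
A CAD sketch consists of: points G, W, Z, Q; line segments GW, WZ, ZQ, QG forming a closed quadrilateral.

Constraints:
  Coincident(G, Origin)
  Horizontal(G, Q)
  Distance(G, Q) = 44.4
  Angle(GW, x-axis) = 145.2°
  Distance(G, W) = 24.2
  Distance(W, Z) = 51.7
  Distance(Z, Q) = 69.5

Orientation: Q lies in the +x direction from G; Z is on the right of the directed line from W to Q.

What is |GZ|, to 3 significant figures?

40.1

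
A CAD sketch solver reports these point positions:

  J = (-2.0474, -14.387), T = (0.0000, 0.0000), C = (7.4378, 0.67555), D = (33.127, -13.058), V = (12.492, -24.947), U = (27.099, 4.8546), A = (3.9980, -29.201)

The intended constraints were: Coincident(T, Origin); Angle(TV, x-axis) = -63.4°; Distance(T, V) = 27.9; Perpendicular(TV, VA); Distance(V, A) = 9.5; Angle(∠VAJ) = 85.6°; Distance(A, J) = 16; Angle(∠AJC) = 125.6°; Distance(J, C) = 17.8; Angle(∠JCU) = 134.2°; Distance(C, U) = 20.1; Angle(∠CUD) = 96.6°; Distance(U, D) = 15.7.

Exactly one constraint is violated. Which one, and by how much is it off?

Distance(U, D) = 15.7 — off by 3.20.

T = (0.00, 0.00) ✓; TV at -63.40° ✓; |TV| = 27.90 ✓; ∠(TV, VA) = 90.00° ✓; |VA| = 9.500 ✓; ∠VAJ = 85.60° ✓; |AJ| = 16.00 ✓; ∠AJC = 125.6° ✓; |JC| = 17.80 ✓; ∠JCU = 134.2° ✓; |CU| = 20.10 ✓; ∠CUD = 96.60° ✓; |UD| = 18.90 ✗.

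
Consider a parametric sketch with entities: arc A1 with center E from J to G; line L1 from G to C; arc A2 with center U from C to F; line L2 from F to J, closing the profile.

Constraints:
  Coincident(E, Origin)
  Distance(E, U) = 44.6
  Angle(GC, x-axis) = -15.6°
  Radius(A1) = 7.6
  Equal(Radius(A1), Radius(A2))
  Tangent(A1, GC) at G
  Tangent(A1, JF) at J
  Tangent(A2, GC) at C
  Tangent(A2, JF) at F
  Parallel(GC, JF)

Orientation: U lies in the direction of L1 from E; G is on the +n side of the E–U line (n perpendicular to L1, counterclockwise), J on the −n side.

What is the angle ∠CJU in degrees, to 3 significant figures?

9.15°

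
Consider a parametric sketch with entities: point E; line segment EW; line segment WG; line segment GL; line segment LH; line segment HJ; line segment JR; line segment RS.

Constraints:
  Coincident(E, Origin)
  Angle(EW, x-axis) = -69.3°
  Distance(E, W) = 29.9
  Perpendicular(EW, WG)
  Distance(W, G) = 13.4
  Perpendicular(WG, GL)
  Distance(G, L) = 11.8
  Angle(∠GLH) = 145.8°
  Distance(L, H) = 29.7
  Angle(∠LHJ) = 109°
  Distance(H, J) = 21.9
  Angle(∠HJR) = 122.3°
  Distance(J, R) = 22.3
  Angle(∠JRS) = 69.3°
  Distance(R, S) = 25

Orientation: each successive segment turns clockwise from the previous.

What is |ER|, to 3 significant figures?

37.2

E is at the origin; EW runs at -69.3° with length 29.9, so W = (10.6, -28.0). The perpendicularity gives WG at right angles to EW, so WG runs at -159°; with |WG| = 13.4, G = (-1.97, -32.7). The perpendicularity gives GL at right angles to WG, so GL runs at 111°; with |GL| = 11.8, L = (-6.14, -21.7). ∠GLH = 145.8° gives LH at 76.5° from the x-axis; with |LH| = 29.7, H = (0.796, 7.21). ∠LHJ = 109.0° gives HJ at 5.50° from the x-axis; with |HJ| = 21.9, J = (22.6, 9.31). ∠HJR = 122.3° gives JR at -52.2° from the x-axis; with |JR| = 22.3, R = (36.3, -8.31). Then |ER| = |R − E| = 37.2.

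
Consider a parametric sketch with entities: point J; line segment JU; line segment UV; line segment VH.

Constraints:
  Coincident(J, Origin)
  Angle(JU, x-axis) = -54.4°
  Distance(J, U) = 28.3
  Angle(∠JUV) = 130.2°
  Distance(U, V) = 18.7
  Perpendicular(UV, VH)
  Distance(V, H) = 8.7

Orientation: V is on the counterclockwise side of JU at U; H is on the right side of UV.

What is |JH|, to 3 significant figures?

47.8

J is at the origin; JU runs at -54.4° with length 28.3, so U = 28.3·(cos -54.4°, sin -54.4°) = (16.5, -23.0). ∠JUV = 130.2°, so UV runs at -54.4° + (180° − 130.2°) = -4.60° from the x-axis; with |UV| = 18.7, V = U + 18.7·(cos -4.60°, sin -4.60°) = (35.1, -24.5). The perpendicularity gives VH at right angles to UV; with |VH| = 8.7 on the right of UV, H = V + 8.7·(-0.0802, -0.997) = (34.4, -33.2). Then |JH| = |H − J| = 47.8.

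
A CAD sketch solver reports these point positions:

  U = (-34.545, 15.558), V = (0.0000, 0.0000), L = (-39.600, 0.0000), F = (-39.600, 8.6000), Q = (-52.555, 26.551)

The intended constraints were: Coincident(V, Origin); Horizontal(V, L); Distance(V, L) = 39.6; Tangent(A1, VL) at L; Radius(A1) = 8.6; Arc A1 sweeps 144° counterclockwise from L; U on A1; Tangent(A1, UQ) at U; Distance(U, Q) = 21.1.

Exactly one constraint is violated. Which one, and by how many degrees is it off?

Tangent(A1, UQ) at U — off by 4.60°.

V = (0.00, 0.00) ✓; V.y = 0.00, L.y = 0.00 ✓; |VL| = 39.60 ✓; ∠(FL, LV) = 90.00° ✓; |FL| = 8.600 ✓; bearing(F→U) − bearing(F→L) = 144.0° ✓; |FU| = 8.600 ✓; ∠(FU, UQ) = 85.40° ✗; |UQ| = 21.10 ✓.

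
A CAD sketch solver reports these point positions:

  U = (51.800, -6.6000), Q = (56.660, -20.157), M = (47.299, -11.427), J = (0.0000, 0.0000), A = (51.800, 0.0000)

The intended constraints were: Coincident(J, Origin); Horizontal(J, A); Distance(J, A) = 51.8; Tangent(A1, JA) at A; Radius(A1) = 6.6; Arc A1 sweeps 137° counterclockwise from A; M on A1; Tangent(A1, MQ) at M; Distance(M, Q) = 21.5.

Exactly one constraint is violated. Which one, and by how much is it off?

Distance(M, Q) = 21.5 — off by 8.70.

J = (0.00, 0.00) ✓; J.y = 0.00, A.y = 0.00 ✓; |JA| = 51.80 ✓; ∠(UA, AJ) = 90.00° ✓; |UA| = 6.600 ✓; bearing(U→M) − bearing(U→A) = 137.0° ✓; |UM| = 6.600 ✓; ∠(UM, MQ) = 90.00° ✓; |MQ| = 12.80 ✗.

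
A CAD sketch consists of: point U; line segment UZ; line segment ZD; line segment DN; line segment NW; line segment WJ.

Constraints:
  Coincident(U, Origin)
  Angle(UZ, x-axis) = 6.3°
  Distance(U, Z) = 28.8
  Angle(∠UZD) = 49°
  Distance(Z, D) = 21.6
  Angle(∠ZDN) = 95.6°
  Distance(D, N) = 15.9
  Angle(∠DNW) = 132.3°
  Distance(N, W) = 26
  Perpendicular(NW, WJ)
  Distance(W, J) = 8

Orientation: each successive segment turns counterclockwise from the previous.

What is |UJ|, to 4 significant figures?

20.72

∠DNW = 132.3° gives NW at -90.60° from the x-axis; with |NW| = 26.0, W = (0.6081, -18.77). NW ⟂ WJ, so WJ runs at -0.6000°; with |WJ| = 8.0, J = (8.608, -18.85). Then |UJ| = |J − U| = 20.72.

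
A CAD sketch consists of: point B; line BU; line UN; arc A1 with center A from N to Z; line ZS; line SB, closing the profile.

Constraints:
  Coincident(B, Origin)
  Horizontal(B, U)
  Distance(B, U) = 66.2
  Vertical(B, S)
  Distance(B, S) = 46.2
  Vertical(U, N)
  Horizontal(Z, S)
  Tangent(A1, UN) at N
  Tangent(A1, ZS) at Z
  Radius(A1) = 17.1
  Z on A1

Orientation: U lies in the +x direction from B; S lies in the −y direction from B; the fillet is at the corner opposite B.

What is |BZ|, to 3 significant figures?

67.4

The virtual corner opposite B is at (66.2, -46.2). A1 meets UN tangentially, so AN is at right angles to UN and the tangent condition forces AZ to be normal to ZS, with radius 17.1, so the center A sits 17.1 in from both sides at A = (49.1, -29.1). That places the tangent points at N = (66.2, -29.1) on UN and Z = (49.1, -46.2) on ZS. Then |BZ| = |Z − B| = 67.4.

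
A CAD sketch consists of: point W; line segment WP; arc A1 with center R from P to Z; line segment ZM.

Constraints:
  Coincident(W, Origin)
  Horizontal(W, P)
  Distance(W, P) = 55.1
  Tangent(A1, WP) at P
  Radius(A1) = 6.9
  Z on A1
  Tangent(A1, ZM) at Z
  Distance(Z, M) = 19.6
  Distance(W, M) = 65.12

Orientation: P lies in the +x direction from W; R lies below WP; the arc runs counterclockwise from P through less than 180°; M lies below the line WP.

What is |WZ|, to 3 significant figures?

50.2

W is at the origin; WP is horizontal with |WP| = 55.1 and P on the +x side, so P = (55.1, 0.00). Tangency of A1 to WP means the radius RP is perpendicular to WP, so R = P + (0, -6.9) = (55.1, -6.90). Since RZ ⟂ ZM (tangency), |RM| = √(6.9² + 19.6²) = 20.8 regardless of where Z sits on A1. So M lies on both circle(W, 65.12) and circle(R, 20.8); the below-WP intersection is M = (59.1, -27.3). Z is the foot of the tangent from M: Z = (49.2, -10.4).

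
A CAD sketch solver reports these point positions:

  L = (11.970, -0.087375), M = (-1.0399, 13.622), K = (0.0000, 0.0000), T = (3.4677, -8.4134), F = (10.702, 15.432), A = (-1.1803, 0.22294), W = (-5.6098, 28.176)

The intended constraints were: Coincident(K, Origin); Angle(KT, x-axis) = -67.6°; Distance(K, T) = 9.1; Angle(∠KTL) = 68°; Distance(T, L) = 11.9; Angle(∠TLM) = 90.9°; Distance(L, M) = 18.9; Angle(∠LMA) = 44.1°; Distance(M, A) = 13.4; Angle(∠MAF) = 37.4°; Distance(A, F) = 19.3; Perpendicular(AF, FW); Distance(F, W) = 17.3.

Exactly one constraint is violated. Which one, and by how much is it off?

Distance(F, W) = 17.3 — off by 3.40.

K = (0.00, 0.00) ✓; KT at -67.60° ✓; |KT| = 9.100 ✓; ∠KTL = 68.00° ✓; |TL| = 11.90 ✓; ∠TLM = 90.90° ✓; |LM| = 18.90 ✓; ∠LMA = 44.10° ✓; |MA| = 13.40 ✓; ∠MAF = 37.40° ✓; |AF| = 19.30 ✓; ∠(AF, FW) = 90.00° ✓; |FW| = 20.70 ✗.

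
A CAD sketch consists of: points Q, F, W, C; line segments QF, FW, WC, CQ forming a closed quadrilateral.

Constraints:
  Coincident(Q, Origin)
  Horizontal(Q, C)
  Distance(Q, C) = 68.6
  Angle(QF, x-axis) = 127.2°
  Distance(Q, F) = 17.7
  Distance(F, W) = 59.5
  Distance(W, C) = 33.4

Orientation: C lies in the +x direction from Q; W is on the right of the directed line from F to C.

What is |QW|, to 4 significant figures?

43.46

Checks: |FW| = 59.50 ✓; |WC| = 33.40 ✓.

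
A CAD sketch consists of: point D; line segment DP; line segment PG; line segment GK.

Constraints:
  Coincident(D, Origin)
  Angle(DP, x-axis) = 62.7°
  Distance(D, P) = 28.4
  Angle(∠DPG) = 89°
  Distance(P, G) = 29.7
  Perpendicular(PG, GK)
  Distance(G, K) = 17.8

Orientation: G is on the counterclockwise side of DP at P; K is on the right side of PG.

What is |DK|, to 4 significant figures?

54.65

D is at the origin; DP runs at 62.7° with length 28.4, so P = 28.4·(cos 62.7°, sin 62.7°) = (13.03, 25.24). ∠DPG = 89.0°, so PG runs at 62.7° + (180° − 89.0°) = 153.7° from the x-axis; with |PG| = 29.7, G = P + 29.7·(cos 153.7°, sin 153.7°) = (-13.60, 38.40). PG is perpendicular to GK; with |GK| = 17.8 on the right of PG, K = G + 17.8·(0.4431, 0.8965) = (-5.713, 54.35). Then |DK| = |K − D| = 54.65.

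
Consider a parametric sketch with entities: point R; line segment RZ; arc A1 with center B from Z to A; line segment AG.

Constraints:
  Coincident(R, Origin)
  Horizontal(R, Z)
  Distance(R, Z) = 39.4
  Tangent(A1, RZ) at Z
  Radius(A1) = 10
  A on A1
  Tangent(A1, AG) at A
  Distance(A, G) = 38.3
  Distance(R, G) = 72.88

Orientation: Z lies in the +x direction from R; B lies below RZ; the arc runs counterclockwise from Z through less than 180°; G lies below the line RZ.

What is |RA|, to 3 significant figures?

35.9

Checks: ∠(BZ, ZR) = 90.00° ✓; |BZ| = 10.00 ✓; |BA| = 10.00 ✓; ∠(BA, AG) = 90.00° ✓; |AG| = 38.30 ✓; |RG| = 72.88 ✓.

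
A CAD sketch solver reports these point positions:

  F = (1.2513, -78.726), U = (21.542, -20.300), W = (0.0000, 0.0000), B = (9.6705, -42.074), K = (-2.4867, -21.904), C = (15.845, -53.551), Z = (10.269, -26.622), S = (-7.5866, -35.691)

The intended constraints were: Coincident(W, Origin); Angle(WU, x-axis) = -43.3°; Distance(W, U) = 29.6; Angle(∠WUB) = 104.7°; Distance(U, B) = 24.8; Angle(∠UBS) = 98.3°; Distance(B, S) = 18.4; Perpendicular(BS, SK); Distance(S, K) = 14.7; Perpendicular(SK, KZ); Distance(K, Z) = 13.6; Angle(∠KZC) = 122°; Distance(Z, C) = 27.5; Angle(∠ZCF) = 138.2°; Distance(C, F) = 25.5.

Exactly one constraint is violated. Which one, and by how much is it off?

Distance(C, F) = 25.5 — off by 3.60.

W = (0.00, 0.00) ✓; WU at -43.30° ✓; |WU| = 29.60 ✓; ∠WUB = 104.7° ✓; |UB| = 24.80 ✓; ∠UBS = 98.30° ✓; |BS| = 18.40 ✓; ∠(BS, SK) = 90.00° ✓; |SK| = 14.70 ✓; ∠(SK, KZ) = 90.00° ✓; |KZ| = 13.60 ✓; ∠KZC = 122.0° ✓; |ZC| = 27.50 ✓; ∠ZCF = 138.2° ✓; |CF| = 29.10 ✗.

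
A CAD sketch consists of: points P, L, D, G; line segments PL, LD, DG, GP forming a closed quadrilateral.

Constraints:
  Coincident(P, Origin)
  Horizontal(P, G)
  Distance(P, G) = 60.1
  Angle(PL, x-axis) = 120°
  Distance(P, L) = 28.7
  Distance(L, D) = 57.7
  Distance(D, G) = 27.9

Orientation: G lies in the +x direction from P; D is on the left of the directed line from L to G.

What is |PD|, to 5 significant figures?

48.684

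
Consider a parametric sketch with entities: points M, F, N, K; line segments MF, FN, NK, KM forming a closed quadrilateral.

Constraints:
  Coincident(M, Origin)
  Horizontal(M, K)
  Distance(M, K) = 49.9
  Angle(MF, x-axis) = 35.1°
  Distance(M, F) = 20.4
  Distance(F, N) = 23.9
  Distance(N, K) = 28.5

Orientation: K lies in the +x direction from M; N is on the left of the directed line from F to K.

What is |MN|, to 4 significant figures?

44.30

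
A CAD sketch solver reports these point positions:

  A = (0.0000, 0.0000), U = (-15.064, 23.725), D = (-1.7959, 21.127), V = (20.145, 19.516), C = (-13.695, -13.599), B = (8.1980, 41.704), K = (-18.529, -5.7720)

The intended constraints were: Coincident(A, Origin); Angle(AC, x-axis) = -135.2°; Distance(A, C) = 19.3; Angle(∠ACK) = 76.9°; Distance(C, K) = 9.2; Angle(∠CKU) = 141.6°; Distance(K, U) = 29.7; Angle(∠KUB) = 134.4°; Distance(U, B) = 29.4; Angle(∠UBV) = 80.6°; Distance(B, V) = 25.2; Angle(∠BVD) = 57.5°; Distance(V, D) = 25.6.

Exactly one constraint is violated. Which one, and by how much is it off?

Distance(V, D) = 25.6 — off by 3.60.

A = (0.00, 0.00) ✓; AC at -135.2° ✓; |AC| = 19.30 ✓; ∠ACK = 76.90° ✓; |CK| = 9.199 ✓; ∠CKU = 141.6° ✓; |KU| = 29.70 ✓; ∠KUB = 134.4° ✓; |UB| = 29.40 ✓; ∠UBV = 80.60° ✓; |BV| = 25.20 ✓; ∠BVD = 57.50° ✓; |VD| = 22.00 ✗.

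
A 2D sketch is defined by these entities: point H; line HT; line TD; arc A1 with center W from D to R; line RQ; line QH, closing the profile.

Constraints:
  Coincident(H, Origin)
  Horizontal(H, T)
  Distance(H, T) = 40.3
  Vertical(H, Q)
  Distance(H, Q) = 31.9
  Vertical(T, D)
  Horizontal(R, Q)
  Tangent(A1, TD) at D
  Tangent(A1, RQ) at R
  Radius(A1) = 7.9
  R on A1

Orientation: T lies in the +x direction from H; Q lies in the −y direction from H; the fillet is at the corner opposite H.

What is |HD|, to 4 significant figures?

46.91

H is at the origin; HT is horizontal with |HT| = 40.3 and T on the +x side, so T = (40.30, 0.000). HQ is vertical with |HQ| = 31.9 and Q on the −y side, so Q = (0.000, -31.90). The virtual corner opposite H is at (40.30, -31.90). The tangent condition forces WD to be normal to TD and tangency of A1 to RQ means the radius WR is perpendicular to RQ, with radius 7.9, so the center W sits 7.9 in from both sides at W = (32.40, -24.00). That places the tangent points at D = (40.30, -24.00) on TD and R = (32.40, -31.90) on RQ. Then |HD| = |D − H| = 46.91.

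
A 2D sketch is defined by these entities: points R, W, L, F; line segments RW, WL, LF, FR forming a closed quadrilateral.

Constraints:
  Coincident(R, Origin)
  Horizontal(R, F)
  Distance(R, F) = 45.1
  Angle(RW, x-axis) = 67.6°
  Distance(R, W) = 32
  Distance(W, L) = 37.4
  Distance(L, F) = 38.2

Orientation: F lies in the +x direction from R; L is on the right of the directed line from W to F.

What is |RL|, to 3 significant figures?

10.7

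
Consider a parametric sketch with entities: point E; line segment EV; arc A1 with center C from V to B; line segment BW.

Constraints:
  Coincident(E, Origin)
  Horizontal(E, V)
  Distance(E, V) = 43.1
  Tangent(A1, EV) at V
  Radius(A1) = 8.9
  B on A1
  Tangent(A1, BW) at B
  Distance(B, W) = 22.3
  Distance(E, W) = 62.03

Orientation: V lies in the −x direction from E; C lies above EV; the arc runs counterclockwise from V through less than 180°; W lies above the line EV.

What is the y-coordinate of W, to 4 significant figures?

30.20

Checks: |CB| = 8.900 ✓; ∠(CB, BW) = 90.00° ✓; |BW| = 22.30 ✓; |EW| = 62.03 ✓.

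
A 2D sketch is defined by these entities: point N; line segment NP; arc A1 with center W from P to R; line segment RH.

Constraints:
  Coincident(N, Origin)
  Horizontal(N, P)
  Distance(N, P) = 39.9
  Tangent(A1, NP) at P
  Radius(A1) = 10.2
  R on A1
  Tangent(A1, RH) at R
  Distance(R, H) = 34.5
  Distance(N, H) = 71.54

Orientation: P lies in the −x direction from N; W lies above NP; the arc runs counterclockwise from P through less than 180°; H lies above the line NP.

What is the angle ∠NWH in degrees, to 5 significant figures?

135.89°

Checks: N.y = 0.00, P.y = 0.00 ✓; |WP| = 10.20 ✓; |WR| = 10.20 ✓; ∠(WR, RH) = 90.00° ✓; |RH| = 34.50 ✓; |NH| = 71.54 ✓.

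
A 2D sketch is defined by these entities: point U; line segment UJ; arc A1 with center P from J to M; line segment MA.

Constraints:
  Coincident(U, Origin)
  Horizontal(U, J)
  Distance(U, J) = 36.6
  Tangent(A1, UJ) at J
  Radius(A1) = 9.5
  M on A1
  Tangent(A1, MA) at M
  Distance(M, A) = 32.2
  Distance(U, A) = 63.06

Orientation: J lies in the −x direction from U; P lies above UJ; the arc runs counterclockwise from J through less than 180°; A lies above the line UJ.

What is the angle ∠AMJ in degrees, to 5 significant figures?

117.06°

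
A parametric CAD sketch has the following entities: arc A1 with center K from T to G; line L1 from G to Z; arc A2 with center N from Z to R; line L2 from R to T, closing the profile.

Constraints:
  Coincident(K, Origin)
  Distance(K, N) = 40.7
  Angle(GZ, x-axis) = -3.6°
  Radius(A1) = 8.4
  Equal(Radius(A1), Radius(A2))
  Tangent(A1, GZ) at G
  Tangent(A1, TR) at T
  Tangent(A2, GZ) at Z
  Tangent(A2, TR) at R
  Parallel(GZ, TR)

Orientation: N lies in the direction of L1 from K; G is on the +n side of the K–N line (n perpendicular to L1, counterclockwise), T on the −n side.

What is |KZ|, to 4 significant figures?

41.56

The slot axis is L1's direction at -3.6°, so u = (cos -3.6°, sin -3.6°) = (0.9980, -0.06279) and n = (−sin -3.6°, cos -3.6°) = (0.06279, 0.9980). K is at the origin and N lies 40.7 along u from K, so N = 40.7·u = (40.62, -2.556). Tangency of A1 to both parallel lines with radius 8.4 puts G and T at K ± 8.4·n: G = (0.5274, 8.383), T = (-0.5274, -8.383). Equal radii place Z and R the same way about N: Z = N + 8.4·n = (41.15, 5.828), R = N − 8.4·n = (40.09, -10.94). Then |KZ| = |Z − K| = 41.56.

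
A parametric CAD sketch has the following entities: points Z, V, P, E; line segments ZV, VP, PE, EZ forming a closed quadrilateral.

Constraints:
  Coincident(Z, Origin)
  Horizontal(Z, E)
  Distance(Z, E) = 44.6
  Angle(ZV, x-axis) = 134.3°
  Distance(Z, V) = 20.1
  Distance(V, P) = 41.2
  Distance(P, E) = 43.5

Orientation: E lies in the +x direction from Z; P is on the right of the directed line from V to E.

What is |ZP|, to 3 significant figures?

22.3

Checks: |VP| = 41.20 ✓; |PE| = 43.50 ✓.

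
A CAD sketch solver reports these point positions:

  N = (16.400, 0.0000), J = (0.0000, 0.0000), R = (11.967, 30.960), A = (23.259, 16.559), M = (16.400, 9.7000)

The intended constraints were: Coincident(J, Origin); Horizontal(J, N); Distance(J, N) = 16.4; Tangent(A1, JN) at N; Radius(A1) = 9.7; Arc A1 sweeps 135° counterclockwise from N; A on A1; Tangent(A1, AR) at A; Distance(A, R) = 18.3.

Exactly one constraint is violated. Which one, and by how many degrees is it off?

Tangent(A1, AR) at A — off by 6.90°.

J = (0.00, 0.00) ✓; J.y = 0.00, N.y = 0.00 ✓; |JN| = 16.40 ✓; ∠(MN, NJ) = 90.00° ✓; |MN| = 9.700 ✓; bearing(M→A) − bearing(M→N) = 135.0° ✓; |MA| = 9.700 ✓; ∠(MA, AR) = 96.90° ✗; |AR| = 18.30 ✓.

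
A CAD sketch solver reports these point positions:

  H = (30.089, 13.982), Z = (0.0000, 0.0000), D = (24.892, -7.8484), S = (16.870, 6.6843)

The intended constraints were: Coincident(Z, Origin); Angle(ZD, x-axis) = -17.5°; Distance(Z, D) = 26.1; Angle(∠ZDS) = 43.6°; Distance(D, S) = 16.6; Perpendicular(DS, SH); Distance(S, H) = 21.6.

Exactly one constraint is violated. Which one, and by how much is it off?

Distance(S, H) = 21.6 — off by 6.50.

Z = (0.00, 0.00) ✓; ZD at -17.50° ✓; |ZD| = 26.10 ✓; ∠ZDS = 43.60° ✓; |DS| = 16.60 ✓; ∠(DS, SH) = 90.00° ✓; |SH| = 15.10 ✗.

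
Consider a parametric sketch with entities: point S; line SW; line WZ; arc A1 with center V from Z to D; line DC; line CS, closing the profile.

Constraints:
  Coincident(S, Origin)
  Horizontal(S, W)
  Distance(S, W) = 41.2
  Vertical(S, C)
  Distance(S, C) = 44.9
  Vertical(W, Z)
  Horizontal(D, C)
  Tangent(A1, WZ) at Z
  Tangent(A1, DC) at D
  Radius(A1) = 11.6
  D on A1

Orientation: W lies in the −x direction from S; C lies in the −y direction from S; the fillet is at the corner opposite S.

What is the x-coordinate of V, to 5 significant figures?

-29.600

S and C share the same x with |SC| = 44.9 and C on the −y side, so C = (0.0000, -44.900). The virtual corner opposite S is at (-41.200, -44.900). Since A1 is tangent to WZ there, VZ ⟂ WZ and the tangent condition forces VD to be normal to DC, with radius 11.6, so the center V sits 11.6 in from both sides at V = (-29.600, -33.300). So V.x = -29.600.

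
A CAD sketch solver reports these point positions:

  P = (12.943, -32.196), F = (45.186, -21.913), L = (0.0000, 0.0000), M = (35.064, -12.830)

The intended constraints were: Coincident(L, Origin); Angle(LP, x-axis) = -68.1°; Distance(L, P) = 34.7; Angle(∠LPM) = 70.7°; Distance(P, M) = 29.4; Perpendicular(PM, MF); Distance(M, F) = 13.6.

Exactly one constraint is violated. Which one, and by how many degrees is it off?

Perpendicular(PM, MF) — off by 6.90°.

L = (0.00, 0.00) ✓; LP at -68.10° ✓; |LP| = 34.70 ✓; ∠LPM = 70.70° ✓; |PM| = 29.40 ✓; ∠(PM, MF) = 83.10° ✗; |MF| = 13.60 ✓.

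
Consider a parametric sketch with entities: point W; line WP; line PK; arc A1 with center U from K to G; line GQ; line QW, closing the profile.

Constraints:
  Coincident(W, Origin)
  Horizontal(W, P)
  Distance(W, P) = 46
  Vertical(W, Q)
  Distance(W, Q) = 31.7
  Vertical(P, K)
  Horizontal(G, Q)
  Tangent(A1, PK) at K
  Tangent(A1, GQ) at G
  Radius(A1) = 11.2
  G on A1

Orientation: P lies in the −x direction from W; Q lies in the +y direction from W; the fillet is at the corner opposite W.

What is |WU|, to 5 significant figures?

40.389

W is at the origin; WP is horizontal with |WP| = 46.0 and P on the −x side, so P = (-46.000, 0.0000). WQ is vertical with |WQ| = 31.7 and Q on the +y side, so Q = (0.0000, 31.700). The virtual corner opposite W is at (-46.000, 31.700). The tangent condition forces UK to be normal to PK and tangency of A1 to GQ means the radius UG is perpendicular to GQ, with radius 11.2, so the center U sits 11.2 in from both sides at U = (-34.800, 20.500). Then |WU| = |U − W| = 40.389.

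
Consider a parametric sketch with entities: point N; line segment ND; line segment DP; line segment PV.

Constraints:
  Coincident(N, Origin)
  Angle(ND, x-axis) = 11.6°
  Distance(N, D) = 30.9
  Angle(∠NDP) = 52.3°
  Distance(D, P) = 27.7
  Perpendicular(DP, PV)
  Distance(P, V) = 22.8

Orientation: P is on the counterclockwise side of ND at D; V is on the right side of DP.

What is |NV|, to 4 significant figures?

48.06

N is at the origin; ND runs at 11.6° with length 30.9, so D = 30.9·(cos 11.6°, sin 11.6°) = (30.27, 6.213). ∠NDP = 52.3°, so DP runs at 11.6° + (180° − 52.3°) = 139.3° from the x-axis; with |DP| = 27.7, P = D + 27.7·(cos 139.3°, sin 139.3°) = (9.269, 24.28). The perpendicularity gives PV at right angles to DP; with |PV| = 22.8 on the right of DP, V = P + 22.8·(0.6521, 0.7581) = (24.14, 41.56). Then |NV| = |V − N| = 48.06.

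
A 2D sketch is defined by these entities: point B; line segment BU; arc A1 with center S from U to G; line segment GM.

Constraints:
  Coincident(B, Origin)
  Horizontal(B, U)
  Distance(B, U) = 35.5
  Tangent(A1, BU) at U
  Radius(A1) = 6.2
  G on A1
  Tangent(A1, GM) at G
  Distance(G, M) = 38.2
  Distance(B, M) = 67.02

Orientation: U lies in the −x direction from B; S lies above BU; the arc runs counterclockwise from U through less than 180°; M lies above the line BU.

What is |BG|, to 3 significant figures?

32.1

B is at the origin; B and U share the same y with |BU| = 35.5 and U on the −x side, so U = (-35.5, 0.00). A1 meets BU tangentially, so SU is at right angles to BU, so S = U + (0, 6.2) = (-35.5, 6.20). Since SG ⟂ GM (tangency), |SM| = √(6.2² + 38.2²) = 38.7 regardless of where G sits on A1. So M lies on both circle(B, 67.02) and circle(S, 38.7); the above-BU intersection is M = (-53.4, 40.5). G is the foot of the tangent from M: G = (-30.5, 9.91).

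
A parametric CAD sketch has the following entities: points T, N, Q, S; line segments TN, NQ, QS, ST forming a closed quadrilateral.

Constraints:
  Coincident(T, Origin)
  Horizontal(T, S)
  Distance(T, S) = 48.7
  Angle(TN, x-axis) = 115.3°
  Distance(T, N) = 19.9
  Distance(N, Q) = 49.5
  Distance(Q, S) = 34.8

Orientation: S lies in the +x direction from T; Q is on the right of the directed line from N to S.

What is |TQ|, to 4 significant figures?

30.29

T is at the origin; TS is horizontal with |TS| = 48.7 and S in +x, so S = (48.7, 0). TN runs at 115.3° with |TN| = 19.9, so N = (-8.504, 17.99). Q is determined by |NQ| = 49.5 and |QS| = 34.8 together: it lies at the intersection of circle(N, 49.5) and circle(S, 34.8). With |NS| = 59.97, the foot of the radical line on NS is 40.32 from N and the perpendicular offset is √(49.5² − 40.32²) = 28.72. Taking the right-of-NS solution: Q = (21.34, -21.50).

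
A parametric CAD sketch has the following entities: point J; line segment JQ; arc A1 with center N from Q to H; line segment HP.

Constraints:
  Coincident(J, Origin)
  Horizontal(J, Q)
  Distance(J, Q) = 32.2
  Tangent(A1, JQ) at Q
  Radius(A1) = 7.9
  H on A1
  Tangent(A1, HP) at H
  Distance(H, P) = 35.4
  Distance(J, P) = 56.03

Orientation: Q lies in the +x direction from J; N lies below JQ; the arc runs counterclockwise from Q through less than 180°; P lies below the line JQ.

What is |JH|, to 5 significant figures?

26.618

Checks: J.y = 0.00, Q.y = 0.00 ✓; |NH| = 7.900 ✓; ∠(NH, HP) = 90.00° ✓; |HP| = 35.40 ✓; |JP| = 56.03 ✓.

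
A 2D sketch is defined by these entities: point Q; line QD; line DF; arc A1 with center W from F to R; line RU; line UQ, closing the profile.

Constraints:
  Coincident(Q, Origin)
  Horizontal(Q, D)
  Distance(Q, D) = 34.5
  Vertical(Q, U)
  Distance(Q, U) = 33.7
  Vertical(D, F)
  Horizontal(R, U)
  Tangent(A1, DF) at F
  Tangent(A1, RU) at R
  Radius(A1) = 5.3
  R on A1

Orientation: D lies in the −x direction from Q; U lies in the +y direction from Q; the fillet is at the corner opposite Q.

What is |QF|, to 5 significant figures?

44.686

Q is at the origin; QD is horizontal with |QD| = 34.5 and D on the −x side, so D = (-34.500, 0.0000). Q and U share the same x with |QU| = 33.7 and U on the +y side, so U = (0.0000, 33.700). The virtual corner opposite Q is at (-34.500, 33.700). Since A1 is tangent to DF there, WF ⟂ DF and tangency of A1 to RU means the radius WR is perpendicular to RU, with radius 5.3, so the center W sits 5.3 in from both sides at W = (-29.200, 28.400). That places the tangent points at F = (-34.500, 28.400) on DF and R = (-29.200, 33.700) on RU. Then |QF| = |F − Q| = 44.686.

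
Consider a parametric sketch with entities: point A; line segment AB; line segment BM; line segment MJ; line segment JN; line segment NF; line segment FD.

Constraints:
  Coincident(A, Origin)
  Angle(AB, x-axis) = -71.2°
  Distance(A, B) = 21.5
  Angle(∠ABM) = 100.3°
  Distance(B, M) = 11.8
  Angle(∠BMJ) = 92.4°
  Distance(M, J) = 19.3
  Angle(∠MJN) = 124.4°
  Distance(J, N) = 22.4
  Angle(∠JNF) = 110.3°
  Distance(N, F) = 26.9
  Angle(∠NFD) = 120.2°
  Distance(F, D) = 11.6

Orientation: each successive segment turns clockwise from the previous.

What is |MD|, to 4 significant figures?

39.70

A is at the origin; AB runs at -71.2° with length 21.5, so B = (6.929, -20.35). ∠ABM = 100.3° gives BM at -150.9° from the x-axis; with |BM| = 11.8, M = (-3.382, -26.09). ∠BMJ = 92.4° gives MJ at 121.5° from the x-axis; with |MJ| = 19.3, J = (-13.47, -9.636). ∠MJN = 124.4° gives JN at 65.90° from the x-axis; with |JN| = 22.4, N = (-4.319, 10.81). ∠JNF = 110.3° gives NF at -3.800° from the x-axis; with |NF| = 26.9, F = (22.52, 9.029). ∠NFD = 120.2° gives FD at -63.60° from the x-axis; with |FD| = 11.6, D = (27.68, -1.361). Then |MD| = |D − M| = 39.70.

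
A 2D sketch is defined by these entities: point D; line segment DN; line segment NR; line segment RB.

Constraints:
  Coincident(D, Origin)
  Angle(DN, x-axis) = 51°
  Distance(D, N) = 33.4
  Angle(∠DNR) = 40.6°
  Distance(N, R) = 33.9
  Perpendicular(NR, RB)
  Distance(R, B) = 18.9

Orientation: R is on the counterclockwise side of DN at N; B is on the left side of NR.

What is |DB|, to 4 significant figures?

8.999

D is at the origin; DN runs at 51.0° with length 33.4, so N = 33.4·(cos 51.0°, sin 51.0°) = (21.02, 25.96). ∠DNR = 40.6°, so NR runs at 51.0° + (180° − 40.6°) = 190.4° from the x-axis; with |NR| = 33.9, R = N + 33.9·(cos 190.4°, sin 190.4°) = (-12.32, 19.84). The perpendicularity gives RB at right angles to NR; with |RB| = 18.9 on the left of NR, B = R + 18.9·(0.1805, -0.9836) = (-8.912, 1.248). Then |DB| = |B − D| = 8.999.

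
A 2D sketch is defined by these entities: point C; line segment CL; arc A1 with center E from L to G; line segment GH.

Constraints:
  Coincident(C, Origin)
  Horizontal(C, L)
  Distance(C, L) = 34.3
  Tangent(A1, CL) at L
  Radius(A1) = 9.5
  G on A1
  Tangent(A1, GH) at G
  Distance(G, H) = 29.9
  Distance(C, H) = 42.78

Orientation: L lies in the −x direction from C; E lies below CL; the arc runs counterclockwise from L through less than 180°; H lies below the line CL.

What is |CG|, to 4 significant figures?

44.17

Checks: C.y = 0.00, L.y = 0.00 ✓; |EG| = 9.500 ✓; ∠(EG, GH) = 90.00° ✓; |GH| = 29.90 ✓; |CH| = 42.78 ✓.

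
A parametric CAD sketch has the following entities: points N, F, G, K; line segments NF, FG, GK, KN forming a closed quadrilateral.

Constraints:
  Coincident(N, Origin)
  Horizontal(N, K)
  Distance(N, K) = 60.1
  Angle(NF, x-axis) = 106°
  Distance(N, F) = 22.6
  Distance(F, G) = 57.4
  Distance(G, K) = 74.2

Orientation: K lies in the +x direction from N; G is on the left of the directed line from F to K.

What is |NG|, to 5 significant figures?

73.128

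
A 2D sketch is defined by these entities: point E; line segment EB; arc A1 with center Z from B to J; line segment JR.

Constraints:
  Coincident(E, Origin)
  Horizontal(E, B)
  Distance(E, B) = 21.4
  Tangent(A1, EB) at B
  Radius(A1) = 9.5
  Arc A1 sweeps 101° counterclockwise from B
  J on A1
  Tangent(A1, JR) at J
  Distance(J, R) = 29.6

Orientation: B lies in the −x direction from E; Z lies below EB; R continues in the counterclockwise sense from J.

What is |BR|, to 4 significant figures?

40.54

On A1, B sits at bearing 90° from Z; a 101° counterclockwise sweep puts J at bearing 191°, so J = Z + 9.5·(cos 191°, sin 191°) = (-30.73, -11.31). The tangent condition forces ZJ to be normal to JR, so JR runs along (−sin 191°, cos 191°); with |JR| = 29.6, R = (-25.08, -40.37). Then |BR| = |R − B| = 40.54.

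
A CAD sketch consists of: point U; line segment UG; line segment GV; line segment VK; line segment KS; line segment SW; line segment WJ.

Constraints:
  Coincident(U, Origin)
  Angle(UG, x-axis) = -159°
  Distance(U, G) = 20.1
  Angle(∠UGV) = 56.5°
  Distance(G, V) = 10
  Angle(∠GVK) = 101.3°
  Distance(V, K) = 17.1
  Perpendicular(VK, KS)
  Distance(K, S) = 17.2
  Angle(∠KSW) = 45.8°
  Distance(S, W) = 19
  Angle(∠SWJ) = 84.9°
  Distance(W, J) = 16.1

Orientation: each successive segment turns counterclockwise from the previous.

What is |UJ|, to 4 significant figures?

8.810

∠KSW = 45.8° gives SW at -92.60° from the x-axis; with |SW| = 19.0, W = (-10.79, -7.747). ∠SWJ = 84.9° gives WJ at 2.500° from the x-axis; with |WJ| = 16.1, J = (5.290, -7.044). Then |UJ| = |J − U| = 8.810.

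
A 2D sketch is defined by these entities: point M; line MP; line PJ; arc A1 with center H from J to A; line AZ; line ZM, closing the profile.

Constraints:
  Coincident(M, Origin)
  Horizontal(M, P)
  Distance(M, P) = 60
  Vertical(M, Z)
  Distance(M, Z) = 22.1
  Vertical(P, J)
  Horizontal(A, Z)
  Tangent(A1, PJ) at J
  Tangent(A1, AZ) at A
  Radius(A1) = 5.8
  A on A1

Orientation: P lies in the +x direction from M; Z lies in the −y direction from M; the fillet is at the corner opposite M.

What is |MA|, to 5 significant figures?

58.532

M is at the origin; M and P share the same y with |MP| = 60.0 and P on the +x side, so P = (60.000, 0.0000). MZ is vertical with |MZ| = 22.1 and Z on the −y side, so Z = (0.0000, -22.100). The virtual corner opposite M is at (60.000, -22.100). The tangent condition forces HJ to be normal to PJ and A1 meets AZ tangentially, so HA is at right angles to AZ, with radius 5.8, so the center H sits 5.8 in from both sides at H = (54.200, -16.300). That places the tangent points at J = (60.000, -16.300) on PJ and A = (54.200, -22.100) on AZ. Then |MA| = |A − M| = 58.532.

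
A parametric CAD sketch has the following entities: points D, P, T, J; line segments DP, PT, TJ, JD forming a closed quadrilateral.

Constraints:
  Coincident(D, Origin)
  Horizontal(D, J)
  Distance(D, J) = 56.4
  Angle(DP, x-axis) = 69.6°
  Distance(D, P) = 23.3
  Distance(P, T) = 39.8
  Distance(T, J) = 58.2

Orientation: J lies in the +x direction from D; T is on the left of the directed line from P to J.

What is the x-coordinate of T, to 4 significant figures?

32.69

Checks: |PT| = 39.80 ✓; |TJ| = 58.20 ✓.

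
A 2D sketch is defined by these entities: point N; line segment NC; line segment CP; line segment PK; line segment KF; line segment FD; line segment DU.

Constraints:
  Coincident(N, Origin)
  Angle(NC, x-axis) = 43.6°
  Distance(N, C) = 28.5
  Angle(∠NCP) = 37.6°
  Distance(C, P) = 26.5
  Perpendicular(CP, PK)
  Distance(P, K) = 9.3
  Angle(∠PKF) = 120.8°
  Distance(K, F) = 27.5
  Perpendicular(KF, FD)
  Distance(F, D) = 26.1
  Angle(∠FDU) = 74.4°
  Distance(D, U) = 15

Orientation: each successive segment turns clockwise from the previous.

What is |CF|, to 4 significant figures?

23.56

The perpendicularity gives PK at right angles to CP, so PK runs at 171.2°; with |PK| = 9.3, K = (7.394, -5.111). ∠PKF = 120.8° gives KF at 112.0° from the x-axis; with |KF| = 27.5, F = (-2.907, 20.39). Then |CF| = |F − C| = 23.56.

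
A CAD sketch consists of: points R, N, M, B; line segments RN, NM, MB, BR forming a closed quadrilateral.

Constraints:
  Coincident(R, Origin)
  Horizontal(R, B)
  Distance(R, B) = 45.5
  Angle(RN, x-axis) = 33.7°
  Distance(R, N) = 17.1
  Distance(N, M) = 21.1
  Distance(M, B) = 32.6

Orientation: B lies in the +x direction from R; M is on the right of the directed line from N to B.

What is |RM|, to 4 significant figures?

18.99

R is at the origin; R and B share the same y with |RB| = 45.5 and B in +x, so B = (45.5, 0). RN runs at 33.7° with |RN| = 17.1, so N = (14.23, 9.488). M is determined by |NM| = 21.1 and |MB| = 32.6 together: it lies at the intersection of circle(N, 21.1) and circle(B, 32.6). With |NB| = 32.68, the foot of the radical line on NB is 6.892 from N and the perpendicular offset is √(21.1² − 6.892²) = 19.94. Taking the right-of-NB solution: M = (15.03, -11.60).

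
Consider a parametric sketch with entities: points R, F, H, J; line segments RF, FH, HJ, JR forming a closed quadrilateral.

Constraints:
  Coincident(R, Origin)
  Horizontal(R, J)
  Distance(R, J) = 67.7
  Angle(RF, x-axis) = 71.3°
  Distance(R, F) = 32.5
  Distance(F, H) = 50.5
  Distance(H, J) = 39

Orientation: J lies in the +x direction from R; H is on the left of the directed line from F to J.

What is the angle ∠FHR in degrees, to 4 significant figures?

23.84°

R is at the origin; R and J share the same y with |RJ| = 67.7 and J in +x, so J = (67.7, 0). RF runs at 71.3° with |RF| = 32.5, so F = (10.42, 30.78). H is determined by |FH| = 50.5 and |HJ| = 39.0 together: it lies at the intersection of circle(F, 50.5) and circle(J, 39.0). With |FJ| = 65.03, the foot of the radical line on FJ is 40.43 from F and the perpendicular offset is √(50.5² − 40.43²) = 30.26. Taking the left-of-FJ solution: H = (60.36, 38.30).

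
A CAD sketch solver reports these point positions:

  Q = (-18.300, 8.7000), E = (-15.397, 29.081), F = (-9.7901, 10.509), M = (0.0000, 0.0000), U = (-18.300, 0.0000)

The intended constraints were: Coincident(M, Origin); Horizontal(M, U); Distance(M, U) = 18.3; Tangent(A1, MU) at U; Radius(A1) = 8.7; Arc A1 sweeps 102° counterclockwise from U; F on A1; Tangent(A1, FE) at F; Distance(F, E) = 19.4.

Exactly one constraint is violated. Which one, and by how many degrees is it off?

Tangent(A1, FE) at F — off by 4.80°.

M = (0.00, 0.00) ✓; M.y = 0.00, U.y = 0.00 ✓; |MU| = 18.30 ✓; ∠(QU, UM) = 90.00° ✓; |QU| = 8.700 ✓; bearing(Q→F) − bearing(Q→U) = 102.0° ✓; |QF| = 8.700 ✓; ∠(QF, FE) = 85.20° ✗; |FE| = 19.40 ✓.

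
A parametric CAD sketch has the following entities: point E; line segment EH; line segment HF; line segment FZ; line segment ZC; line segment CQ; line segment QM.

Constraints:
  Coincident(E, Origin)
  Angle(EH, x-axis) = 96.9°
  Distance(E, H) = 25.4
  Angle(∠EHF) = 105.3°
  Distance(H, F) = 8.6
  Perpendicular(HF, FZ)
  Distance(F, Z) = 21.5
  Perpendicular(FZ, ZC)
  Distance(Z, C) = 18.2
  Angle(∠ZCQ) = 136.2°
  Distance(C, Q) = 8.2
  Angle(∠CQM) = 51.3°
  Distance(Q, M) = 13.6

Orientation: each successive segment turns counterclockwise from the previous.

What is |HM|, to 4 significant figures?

14.20

∠ZCQ = 136.2° gives CQ at 35.40° from the x-axis; with |CQ| = 8.2, Q = (9.989, 7.294). ∠CQM = 51.3° gives QM at 164.1° from the x-axis; with |QM| = 13.6, M = (-3.091, 11.02). Then |HM| = |M − H| = 14.20.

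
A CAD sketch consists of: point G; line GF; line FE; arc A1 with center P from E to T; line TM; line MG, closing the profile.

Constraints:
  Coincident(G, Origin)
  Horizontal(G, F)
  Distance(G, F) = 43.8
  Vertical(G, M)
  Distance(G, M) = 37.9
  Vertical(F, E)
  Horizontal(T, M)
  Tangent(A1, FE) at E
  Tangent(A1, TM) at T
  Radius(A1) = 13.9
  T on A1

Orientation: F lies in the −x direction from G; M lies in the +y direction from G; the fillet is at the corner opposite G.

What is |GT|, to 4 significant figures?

48.27

G is at the origin; G and F share the same y with |GF| = 43.8 and F on the −x side, so F = (-43.80, 0.000). G and M share the same x with |GM| = 37.9 and M on the +y side, so M = (0.000, 37.90). The virtual corner opposite G is at (-43.80, 37.90). Tangency of A1 to FE means the radius PE is perpendicular to FE and since A1 is tangent to TM there, PT ⟂ TM, with radius 13.9, so the center P sits 13.9 in from both sides at P = (-29.90, 24.00). That places the tangent points at E = (-43.80, 24.00) on FE and T = (-29.90, 37.90) on TM. Then |GT| = |T − G| = 48.27.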